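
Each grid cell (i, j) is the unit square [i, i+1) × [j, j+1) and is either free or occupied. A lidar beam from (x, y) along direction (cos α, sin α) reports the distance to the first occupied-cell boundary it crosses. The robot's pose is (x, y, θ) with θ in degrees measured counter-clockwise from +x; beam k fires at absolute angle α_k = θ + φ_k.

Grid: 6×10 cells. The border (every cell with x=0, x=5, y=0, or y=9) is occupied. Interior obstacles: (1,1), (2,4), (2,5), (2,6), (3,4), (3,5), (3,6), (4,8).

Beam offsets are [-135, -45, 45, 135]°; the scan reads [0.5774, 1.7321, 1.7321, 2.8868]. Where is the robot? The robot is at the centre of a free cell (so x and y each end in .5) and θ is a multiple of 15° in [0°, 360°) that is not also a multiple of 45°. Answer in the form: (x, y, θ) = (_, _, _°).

Candidates: 24 free-cell centres × 16 headings = 384 poses. Raycast each; keep the one whose scan matches to 4 dp.
  (3.5, 1.5, 105°): beam 1 = 1.0000 ≠ 0.5774 ✗
  (4.5, 1.5, 15°): beam 2 = 0.5774 ≠ 1.7321 ✗
  (3.5, 7.5, 255°): beam 1 = 1.7321 ≠ 0.5774 ✗
  (1.5, 5.5, 240°): beam 1 = 1.9319 ≠ 0.5774 ✗
  …
  (2.5, 3.5, 195°): r_1=0.5774, r_2=1.7321, r_3=1.7321, r_4=2.8868 — all match ✓
Unique over the lattice → pose = (2.5, 3.5, 195°).

(x, y, θ) = (2.5, 3.5, 195°)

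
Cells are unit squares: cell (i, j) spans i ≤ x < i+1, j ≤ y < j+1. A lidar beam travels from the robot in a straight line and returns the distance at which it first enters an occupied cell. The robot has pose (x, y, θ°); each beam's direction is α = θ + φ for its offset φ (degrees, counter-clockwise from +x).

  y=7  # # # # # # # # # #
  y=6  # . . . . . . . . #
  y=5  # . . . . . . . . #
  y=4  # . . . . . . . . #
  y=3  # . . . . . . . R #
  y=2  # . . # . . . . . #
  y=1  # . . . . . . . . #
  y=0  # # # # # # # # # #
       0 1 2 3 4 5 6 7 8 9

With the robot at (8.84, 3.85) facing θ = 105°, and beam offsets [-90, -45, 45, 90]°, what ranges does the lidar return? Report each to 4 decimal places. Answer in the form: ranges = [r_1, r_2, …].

ranges = [0.1656, 0.3200, 6.3000, 5.0107]

beam 1: φ=-90°, α=15°
  dir = (cos 15°, sin 15°) = (0.9659, 0.2588); from cell (8,3)
  next x-line at t=0.1656, next y-line at t=0.5796; Δt_x=1.0353, Δt_y=3.8637
    x: enter (9,3) at t=0.1656 ← occupied
  → r_1 = 0.1656
beam 2: φ=-45°, α=60°
  dir = (cos 60°, sin 60°) = (0.5000, 0.8660); from cell (8,3)
  next x-line at t=0.3200, next y-line at t=0.1732; Δt_x=2.0000, Δt_y=1.1547
    y: enter (8,4) at t=0.1732
    x: enter (9,4) at t=0.3200 ← occupied
  → r_2 = 0.3200
beam 3: φ=45°, α=150°
  dir = (cos 150°, sin 150°) = (-0.8660, 0.5000); from cell (8,3)
  next x-line at t=0.9699, next y-line at t=0.3000; Δt_x=1.1547, Δt_y=2.0000
    y: enter (8,4) at t=0.3000
    x: enter (7,4) at t=0.9699
    x: enter (6,4) at t=2.1246
    y: enter (6,5) at t=2.3000
    x: enter (5,5) at t=3.2793
    y: enter (5,6) at t=4.3000
    x: enter (4,6) at t=4.4341
    x: enter (3,6) at t=5.5888
    y: enter (3,7) at t=6.3000 ← occupied
  → r_3 = 6.3000
beam 4: φ=90°, α=195°
  dir = (cos 195°, sin 195°) = (-0.9659, -0.2588); from cell (8,3)
  next x-line at t=0.8696, next y-line at t=3.2841; Δt_x=1.0353, Δt_y=3.8637
    x: enter (7,3) at t=0.8696
    x: enter (6,3) at t=1.9049
    x: enter (5,3) at t=2.9402
    y: enter (5,2) at t=3.2841
    x: enter (4,2) at t=3.9755
    x: enter (3,2) at t=5.0107 ← occupied
  → r_4 = 5.0107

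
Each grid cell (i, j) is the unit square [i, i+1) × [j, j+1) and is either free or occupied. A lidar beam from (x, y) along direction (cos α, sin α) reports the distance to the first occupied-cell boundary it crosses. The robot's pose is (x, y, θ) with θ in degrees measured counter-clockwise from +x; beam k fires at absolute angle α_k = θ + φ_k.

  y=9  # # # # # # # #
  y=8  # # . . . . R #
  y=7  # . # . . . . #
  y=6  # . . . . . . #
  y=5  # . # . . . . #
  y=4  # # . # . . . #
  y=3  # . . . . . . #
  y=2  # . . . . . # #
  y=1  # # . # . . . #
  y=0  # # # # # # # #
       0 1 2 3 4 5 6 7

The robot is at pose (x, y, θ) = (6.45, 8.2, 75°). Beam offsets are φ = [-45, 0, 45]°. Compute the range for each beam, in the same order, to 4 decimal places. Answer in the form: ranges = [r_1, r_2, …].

beam 1: φ=-45°, α=30°
  direction (0.8660, 0.5000); cell (6,8); t to first gridline: x 0.6351, y 1.6000 (then +1.1547 / +2.0000)
    (7,8) via x @ 0.6351  # hit
  → r_1 = 0.6351
beam 2: φ=0°, α=75°
  direction (0.2588, 0.9659); cell (6,8); t to first gridline: x 2.1250, y 0.8282 (then +3.8637 / +1.0353)
    (6,9) via y @ 0.8282  # hit
  → r_2 = 0.8282
beam 3: φ=45°, α=120°
  direction (-0.5000, 0.8660); cell (6,8); t to first gridline: x 0.9000, y 0.9238 (then +2.0000 / +1.1547)
    (5,8) via x @ 0.9000
    (5,9) via y @ 0.9238  # hit
  → r_3 = 0.9238

ranges = [0.6351, 0.8282, 0.9238]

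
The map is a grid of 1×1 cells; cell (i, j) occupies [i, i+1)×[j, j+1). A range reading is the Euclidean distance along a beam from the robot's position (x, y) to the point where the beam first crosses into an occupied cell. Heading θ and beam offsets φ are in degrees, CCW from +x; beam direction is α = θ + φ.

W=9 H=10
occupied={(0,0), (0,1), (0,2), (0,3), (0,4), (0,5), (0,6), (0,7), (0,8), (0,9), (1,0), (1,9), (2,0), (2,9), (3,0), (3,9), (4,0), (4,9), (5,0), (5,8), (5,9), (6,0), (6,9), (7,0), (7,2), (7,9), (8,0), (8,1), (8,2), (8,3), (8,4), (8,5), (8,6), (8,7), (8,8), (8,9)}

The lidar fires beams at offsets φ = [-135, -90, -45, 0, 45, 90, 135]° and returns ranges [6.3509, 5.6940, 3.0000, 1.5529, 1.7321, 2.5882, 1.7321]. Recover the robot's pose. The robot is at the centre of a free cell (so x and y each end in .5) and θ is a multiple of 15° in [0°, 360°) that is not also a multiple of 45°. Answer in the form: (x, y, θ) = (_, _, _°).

(x, y, θ) = (6.5, 6.5, 345°)

The pose lattice has 54·16 = 864 candidates. Test each by forward raycasting.
  (2.5, 1.5, 165°): beam 2 = 7.7646 ≠ 5.6940 ✗
  (6.5, 7.5, 240°): beam 1 = 1.5529 ≠ 6.3509 ✗
  (5.5, 1.5, 60°): beam 1 = 0.5176 ≠ 6.3509 ✗
  (6.5, 1.5, 30°): beam 1 = 0.5176 ≠ 6.3509 ✗
  …
  (6.5, 6.5, 345°): r_1=6.3509, r_2=5.6940, r_3=3.0000, r_4=1.5529, r_5=1.7321, r_6=2.5882, r_7=1.7321 — all match ✓
Unique over the lattice → pose = (6.5, 6.5, 345°).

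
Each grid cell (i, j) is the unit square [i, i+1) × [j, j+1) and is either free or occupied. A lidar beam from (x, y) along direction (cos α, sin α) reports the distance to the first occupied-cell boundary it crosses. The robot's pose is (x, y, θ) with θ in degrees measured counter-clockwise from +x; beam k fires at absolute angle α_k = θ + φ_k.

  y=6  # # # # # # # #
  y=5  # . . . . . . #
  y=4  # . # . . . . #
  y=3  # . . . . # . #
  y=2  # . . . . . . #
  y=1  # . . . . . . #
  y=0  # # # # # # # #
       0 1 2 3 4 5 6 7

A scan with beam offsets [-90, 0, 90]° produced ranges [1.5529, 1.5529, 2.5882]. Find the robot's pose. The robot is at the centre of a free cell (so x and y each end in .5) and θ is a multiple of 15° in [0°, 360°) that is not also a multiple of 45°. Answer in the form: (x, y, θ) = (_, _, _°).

Candidates: 28 free-cell centres × 16 headings = 448 poses. Raycast each; keep the one whose scan matches to 4 dp.
  (2.5, 5.5, 300°): beam 1 = 1.7321 ≠ 1.5529 ✗
  (6.5, 4.5, 285°): beam 1 = 5.6940 ≠ 1.5529 ✗
  (2.5, 1.5, 330°): beam 1 = 0.5774 ≠ 1.5529 ✗
  (4.5, 4.5, 345°): beam 1 = 3.6235 ≠ 1.5529 ✗
  …
  (2.5, 2.5, 285°): r_1=1.5529, r_2=1.5529, r_3=2.5882 — all match ✓
Only this pose fits every beam.

(x, y, θ) = (2.5, 2.5, 285°)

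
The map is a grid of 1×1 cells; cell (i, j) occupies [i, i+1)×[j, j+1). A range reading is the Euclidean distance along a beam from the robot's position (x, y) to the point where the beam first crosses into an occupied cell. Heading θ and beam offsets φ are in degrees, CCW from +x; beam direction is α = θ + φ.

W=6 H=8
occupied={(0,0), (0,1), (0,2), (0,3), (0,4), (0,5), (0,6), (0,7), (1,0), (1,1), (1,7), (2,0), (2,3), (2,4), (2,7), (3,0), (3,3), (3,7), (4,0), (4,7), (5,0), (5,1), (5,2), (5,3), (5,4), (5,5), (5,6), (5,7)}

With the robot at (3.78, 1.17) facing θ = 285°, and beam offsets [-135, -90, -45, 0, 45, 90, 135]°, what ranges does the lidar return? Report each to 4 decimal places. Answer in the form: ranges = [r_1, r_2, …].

beam 1: φ=-135°, α=150°
  cosα=-0.8660 sinα=0.5000 | (3,1) | tMaxX 0.9007 tMaxY 1.6600 | tΔX 1.1547 tΔY 2.0000
    t=0.9007 [x] (2,1)
    t=1.6600 [y] (2,2)
    t=2.0554 [x] (1,2)
    t=3.2101 [x] (0,2) — stop
  → r_1 = 3.2101
beam 2: φ=-90°, α=195°
  cosα=-0.9659 sinα=-0.2588 | (3,1) | tMaxX 0.8075 tMaxY 0.6568 | tΔX 1.0353 tΔY 3.8637
    t=0.6568 [y] (3,0) — stop
  → r_2 = 0.6568
beam 3: φ=-45°, α=240°
  cosα=-0.5000 sinα=-0.8660 | (3,1) | tMaxX 1.5600 tMaxY 0.1963 | tΔX 2.0000 tΔY 1.1547
    t=0.1963 [y] (3,0) — stop
  → r_3 = 0.1963
beam 4: φ=0°, α=285°
  cosα=0.2588 sinα=-0.9659 | (3,1) | tMaxX 0.8500 tMaxY 0.1760 | tΔX 3.8637 tΔY 1.0353
    t=0.1760 [y] (3,0) — stop
  → r_4 = 0.1760
beam 5: φ=45°, α=330°
  cosα=0.8660 sinα=-0.5000 | (3,1) | tMaxX 0.2540 tMaxY 0.3400 | tΔX 1.1547 tΔY 2.0000
    t=0.2540 [x] (4,1)
    t=0.3400 [y] (4,0) — stop
  → r_5 = 0.3400
beam 6: φ=90°, α=15°
  cosα=0.9659 sinα=0.2588 | (3,1) | tMaxX 0.2278 tMaxY 3.2069 | tΔX 1.0353 tΔY 3.8637
    t=0.2278 [x] (4,1)
    t=1.2630 [x] (5,1) — stop
  → r_6 = 1.2630
beam 7: φ=135°, α=60°
  cosα=0.5000 sinα=0.8660 | (3,1) | tMaxX 0.4400 tMaxY 0.9584 | tΔX 2.0000 tΔY 1.1547
    t=0.4400 [x] (4,1)
    t=0.9584 [y] (4,2)
    t=2.1131 [y] (4,3)
    t=2.4400 [x] (5,3) — stop
  → r_7 = 2.4400

ranges = [3.2101, 0.6568, 0.1963, 0.1760, 0.3400, 1.2630, 2.4400]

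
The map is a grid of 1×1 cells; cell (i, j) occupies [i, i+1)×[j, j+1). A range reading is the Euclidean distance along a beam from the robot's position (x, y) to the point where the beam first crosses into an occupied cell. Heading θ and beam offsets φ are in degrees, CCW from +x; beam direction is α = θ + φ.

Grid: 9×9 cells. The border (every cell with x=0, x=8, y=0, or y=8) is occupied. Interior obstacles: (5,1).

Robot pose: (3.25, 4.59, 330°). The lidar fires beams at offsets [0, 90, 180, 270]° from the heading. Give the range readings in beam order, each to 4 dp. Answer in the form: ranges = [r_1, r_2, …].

beam 1: φ=0°, α=330°
  cosα=0.8660 sinα=-0.5000 | (3,4) | tMaxX 0.8660 tMaxY 1.1800 | tΔX 1.1547 tΔY 2.0000
    t=0.8660 [x] (4,4)
    t=1.1800 [y] (4,3)
    t=2.0207 [x] (5,3)
    t=3.1754 [x] (6,3)
    t=3.1800 [y] (6,2)
    t=4.3301 [x] (7,2)
    t=5.1800 [y] (7,1)
    t=5.4848 [x] (8,1) — stop
  → r_1 = 5.4848
beam 2: φ=90°, α=60°
  cosα=0.5000 sinα=0.8660 | (3,4) | tMaxX 1.5000 tMaxY 0.4734 | tΔX 2.0000 tΔY 1.1547
    t=0.4734 [y] (3,5)
    t=1.5000 [x] (4,5)
    t=1.6281 [y] (4,6)
    t=2.7828 [y] (4,7)
    t=3.5000 [x] (5,7)
    t=3.9375 [y] (5,8) — stop
  → r_2 = 3.9375
beam 3: φ=180°, α=150°
  cosα=-0.8660 sinα=0.5000 | (3,4) | tMaxX 0.2887 tMaxY 0.8200 | tΔX 1.1547 tΔY 2.0000
    t=0.2887 [x] (2,4)
    t=0.8200 [y] (2,5)
    t=1.4434 [x] (1,5)
    t=2.5981 [x] (0,5) — stop
  → r_3 = 2.5981
beam 4: φ=270°, α=240°
  cosα=-0.5000 sinα=-0.8660 | (3,4) | tMaxX 0.5000 tMaxY 0.6813 | tΔX 2.0000 tΔY 1.1547
    t=0.5000 [x] (2,4)
    t=0.6813 [y] (2,3)
    t=1.8360 [y] (2,2)
    t=2.5000 [x] (1,2)
    t=2.9907 [y] (1,1)
    t=4.1454 [y] (1,0) — stop
  → r_4 = 4.1454

ranges = [5.4848, 3.9375, 2.5981, 4.1454]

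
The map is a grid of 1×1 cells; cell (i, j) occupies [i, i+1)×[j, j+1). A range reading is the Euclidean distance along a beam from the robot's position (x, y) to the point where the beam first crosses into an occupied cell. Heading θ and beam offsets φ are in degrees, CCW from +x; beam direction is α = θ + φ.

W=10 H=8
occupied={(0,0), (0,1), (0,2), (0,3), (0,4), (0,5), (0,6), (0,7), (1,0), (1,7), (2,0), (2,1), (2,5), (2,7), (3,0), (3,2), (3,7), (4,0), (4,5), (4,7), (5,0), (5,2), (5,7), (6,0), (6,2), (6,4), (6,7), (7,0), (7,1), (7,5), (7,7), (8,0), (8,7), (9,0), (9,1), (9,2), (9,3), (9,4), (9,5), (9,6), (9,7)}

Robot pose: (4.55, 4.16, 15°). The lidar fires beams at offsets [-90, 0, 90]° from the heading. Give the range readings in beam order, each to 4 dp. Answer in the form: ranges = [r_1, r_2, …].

ranges = [1.7387, 1.5012, 0.8696]

beam 1: φ=-90°, α=285°
  dir = (cos 285°, sin 285°) = (0.2588, -0.9659); from cell (4,4)
  next x-line at t=1.7387, next y-line at t=0.1656; Δt_x=3.8637, Δt_y=1.0353
    y: enter (4,3) at t=0.1656
    y: enter (4,2) at t=1.2009
    x: enter (5,2) at t=1.7387 ← occupied
  → r_1 = 1.7387
beam 2: φ=0°, α=15°
  dir = (cos 15°, sin 15°) = (0.9659, 0.2588); from cell (4,4)
  next x-line at t=0.4659, next y-line at t=3.2455; Δt_x=1.0353, Δt_y=3.8637
    x: enter (5,4) at t=0.4659
    x: enter (6,4) at t=1.5012 ← occupied
  → r_2 = 1.5012
beam 3: φ=90°, α=105°
  dir = (cos 105°, sin 105°) = (-0.2588, 0.9659); from cell (4,4)
  next x-line at t=2.1250, next y-line at t=0.8696; Δt_x=3.8637, Δt_y=1.0353
    y: enter (4,5) at t=0.8696 ← occupied
  → r_3 = 0.8696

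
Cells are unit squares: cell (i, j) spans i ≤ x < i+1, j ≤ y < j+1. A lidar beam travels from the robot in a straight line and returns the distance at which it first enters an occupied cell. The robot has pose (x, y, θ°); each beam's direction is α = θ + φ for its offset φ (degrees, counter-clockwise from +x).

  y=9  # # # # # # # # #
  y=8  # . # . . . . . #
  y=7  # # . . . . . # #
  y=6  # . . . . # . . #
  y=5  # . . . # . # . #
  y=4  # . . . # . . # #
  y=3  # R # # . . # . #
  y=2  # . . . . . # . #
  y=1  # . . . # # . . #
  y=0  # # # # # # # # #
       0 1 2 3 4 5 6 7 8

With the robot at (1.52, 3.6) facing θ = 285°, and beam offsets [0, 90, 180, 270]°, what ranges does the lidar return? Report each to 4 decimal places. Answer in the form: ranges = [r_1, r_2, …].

ranges = [2.6917, 0.4969, 2.0091, 0.5383]

beam 1: φ=0°, α=285°
  d=(0.2588,-0.9659)  start (1,3)  tX=1.8546 tY=0.6212  stride 1/|dx|=3.8637 1/|dy|=1.0353
    cross y-line → (1,2), t=0.6212
    cross y-line → (1,1), t=1.6564
    cross x-line → (2,1), t=1.8546
    cross y-line → (2,0), t=2.6917 (wall)
  → r_1 = 2.6917
beam 2: φ=90°, α=15°
  d=(0.9659,0.2588)  start (1,3)  tX=0.4969 tY=1.5455  stride 1/|dx|=1.0353 1/|dy|=3.8637
    cross x-line → (2,3), t=0.4969 (wall)
  → r_2 = 0.4969
beam 3: φ=180°, α=105°
  d=(-0.2588,0.9659)  start (1,3)  tX=2.0091 tY=0.4141  stride 1/|dx|=3.8637 1/|dy|=1.0353
    cross y-line → (1,4), t=0.4141
    cross y-line → (1,5), t=1.4494
    cross x-line → (0,5), t=2.0091 (wall)
  → r_3 = 2.0091
beam 4: φ=270°, α=195°
  d=(-0.9659,-0.2588)  start (1,3)  tX=0.5383 tY=2.3182  stride 1/|dx|=1.0353 1/|dy|=3.8637
    cross x-line → (0,3), t=0.5383 (wall)
  → r_4 = 0.5383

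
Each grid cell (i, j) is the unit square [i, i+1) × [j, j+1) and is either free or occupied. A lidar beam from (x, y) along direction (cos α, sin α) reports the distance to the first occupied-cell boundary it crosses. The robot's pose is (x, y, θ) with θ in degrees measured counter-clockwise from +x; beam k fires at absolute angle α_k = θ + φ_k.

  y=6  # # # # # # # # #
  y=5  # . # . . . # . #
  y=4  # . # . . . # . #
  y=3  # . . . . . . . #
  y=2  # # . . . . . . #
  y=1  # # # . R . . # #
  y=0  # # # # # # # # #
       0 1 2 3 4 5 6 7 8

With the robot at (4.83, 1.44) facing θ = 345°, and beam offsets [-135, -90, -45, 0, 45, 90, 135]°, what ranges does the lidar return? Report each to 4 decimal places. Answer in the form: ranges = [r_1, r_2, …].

ranges = [0.8800, 0.4555, 0.5081, 1.7000, 3.6604, 4.5205, 3.6600]

beam 1: φ=-135°, α=210°
  direction (-0.8660, -0.5000); cell (4,1); t to first gridline: x 0.9584, y 0.8800 (then +1.1547 / +2.0000)
    (4,0) via y @ 0.8800  # hit
  → r_1 = 0.8800
beam 2: φ=-90°, α=255°
  direction (-0.2588, -0.9659); cell (4,1); t to first gridline: x 3.2069, y 0.4555 (then +3.8637 / +1.0353)
    (4,0) via y @ 0.4555  # hit
  → r_2 = 0.4555
beam 3: φ=-45°, α=300°
  direction (0.5000, -0.8660); cell (4,1); t to first gridline: x 0.3400, y 0.5081 (then +2.0000 / +1.1547)
    (5,1) via x @ 0.3400
    (5,0) via y @ 0.5081  # hit
  → r_3 = 0.5081
beam 4: φ=0°, α=345°
  direction (0.9659, -0.2588); cell (4,1); t to first gridline: x 0.1760, y 1.7000 (then +1.0353 / +3.8637)
    (5,1) via x @ 0.1760
    (6,1) via x @ 1.2113
    (6,0) via y @ 1.7000  # hit
  → r_4 = 1.7000
beam 5: φ=45°, α=30°
  direction (0.8660, 0.5000); cell (4,1); t to first gridline: x 0.1963, y 1.1200 (then +1.1547 / +2.0000)
    (5,1) via x @ 0.1963
    (5,2) via y @ 1.1200
    (6,2) via x @ 1.3510
    (7,2) via x @ 2.5057
    (7,3) via y @ 3.1200
    (8,3) via x @ 3.6604  # hit
  → r_5 = 3.6604
beam 6: φ=90°, α=75°
  direction (0.2588, 0.9659); cell (4,1); t to first gridline: x 0.6568, y 0.5798 (then +3.8637 / +1.0353)
    (4,2) via y @ 0.5798
    (5,2) via x @ 0.6568
    (5,3) via y @ 1.6150
    (5,4) via y @ 2.6503
    (5,5) via y @ 3.6856
    (6,5) via x @ 4.5205  # hit
  → r_6 = 4.5205
beam 7: φ=135°, α=120°
  direction (-0.5000, 0.8660); cell (4,1); t to first gridline: x 1.6600, y 0.6466 (then +2.0000 / +1.1547)
    (4,2) via y @ 0.6466
    (3,2) via x @ 1.6600
    (3,3) via y @ 1.8013
    (3,4) via y @ 2.9560
    (2,4) via x @ 3.6600  # hit
  → r_7 = 3.6600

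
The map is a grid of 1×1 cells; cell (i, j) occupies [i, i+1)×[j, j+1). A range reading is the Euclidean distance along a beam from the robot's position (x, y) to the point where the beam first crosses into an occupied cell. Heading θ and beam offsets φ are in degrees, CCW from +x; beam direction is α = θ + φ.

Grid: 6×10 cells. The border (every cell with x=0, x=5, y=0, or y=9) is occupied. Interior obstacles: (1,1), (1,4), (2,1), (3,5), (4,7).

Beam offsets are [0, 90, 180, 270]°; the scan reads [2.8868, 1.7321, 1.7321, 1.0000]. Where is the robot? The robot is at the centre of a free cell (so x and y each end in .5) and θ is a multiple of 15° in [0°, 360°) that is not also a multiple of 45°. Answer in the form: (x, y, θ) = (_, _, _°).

The pose lattice has 27·16 = 432 candidates. Test each by forward raycasting.
  (1.5, 2.5, 285°): beam 1 = 0.5176 ≠ 2.8868 ✗
  (2.5, 6.5, 165°): beam 1 = 1.5529 ≠ 2.8868 ✗
  (1.5, 5.5, 165°): beam 1 = 0.5176 ≠ 2.8868 ✗
  (2.5, 7.5, 165°): beam 1 = 1.5529 ≠ 2.8868 ✗
  …
  (2.5, 6.5, 60°): r_1=2.8868, r_2=1.7321, r_3=1.7321, r_4=1.0000 — all match ✓
Unique over the lattice → pose = (2.5, 6.5, 60°).

(x, y, θ) = (2.5, 6.5, 60°)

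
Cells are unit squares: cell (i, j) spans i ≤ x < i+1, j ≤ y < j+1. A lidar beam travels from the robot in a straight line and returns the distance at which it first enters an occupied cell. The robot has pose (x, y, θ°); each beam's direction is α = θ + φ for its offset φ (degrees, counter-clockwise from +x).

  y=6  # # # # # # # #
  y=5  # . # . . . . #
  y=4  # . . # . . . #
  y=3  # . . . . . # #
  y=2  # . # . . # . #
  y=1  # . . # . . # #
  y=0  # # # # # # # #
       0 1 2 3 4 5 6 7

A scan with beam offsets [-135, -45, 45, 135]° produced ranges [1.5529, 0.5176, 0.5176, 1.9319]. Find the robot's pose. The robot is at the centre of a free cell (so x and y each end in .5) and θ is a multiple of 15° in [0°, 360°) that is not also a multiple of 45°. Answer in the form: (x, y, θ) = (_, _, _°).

(x, y, θ) = (6.5, 5.5, 30°)

Candidates: 23 free-cell centres × 16 headings = 368 poses. Raycast each; keep the one whose scan matches to 4 dp.
  (6.5, 5.5, 75°): beam 1 = 1.0000 ≠ 1.5529 ✗
  (4.5, 2.5, 345°): beam 1 = 1.0000 ≠ 1.5529 ✗
  (1.5, 1.5, 300°): beam 1 = 0.5176 ≠ 1.5529 ✗
  (3.5, 5.5, 120°): beam 1 = 3.6235 ≠ 1.5529 ✗
  …
  (6.5, 5.5, 30°): r_1=1.5529, r_2=0.5176, r_3=0.5176, r_4=1.9319 — all match ✓
Unique over the lattice → pose = (6.5, 5.5, 30°).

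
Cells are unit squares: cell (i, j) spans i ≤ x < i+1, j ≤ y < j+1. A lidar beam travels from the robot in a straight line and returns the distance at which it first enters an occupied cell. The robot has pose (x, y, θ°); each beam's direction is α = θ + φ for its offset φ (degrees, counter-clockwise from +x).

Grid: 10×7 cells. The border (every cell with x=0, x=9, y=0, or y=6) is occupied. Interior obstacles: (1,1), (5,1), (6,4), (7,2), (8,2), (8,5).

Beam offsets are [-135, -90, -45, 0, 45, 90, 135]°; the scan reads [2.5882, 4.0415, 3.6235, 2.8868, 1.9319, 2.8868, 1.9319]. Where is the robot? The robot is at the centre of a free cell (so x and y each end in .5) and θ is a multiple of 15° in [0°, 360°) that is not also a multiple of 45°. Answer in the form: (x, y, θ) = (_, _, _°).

(x, y, θ) = (4.5, 3.5, 240°)

The pose lattice has 34·16 = 544 candidates. Test each by forward raycasting.
  (8.5, 4.5, 60°): beam 1 = 1.5529 ≠ 2.5882 ✗
  (6.5, 1.5, 300°): beam 1 = 0.5176 ≠ 2.5882 ✗
  (2.5, 1.5, 15°): beam 1 = 0.5774 ≠ 2.5882 ✗
  (5.5, 2.5, 15°): beam 1 = 0.5774 ≠ 2.5882 ✗
  (1.5, 5.5, 120°): beam 1 = 4.6587 ≠ 2.5882 ✗
  …
  (4.5, 3.5, 240°): r_1=2.5882, r_2=4.0415, r_3=3.6235, r_4=2.8868, r_5=1.9319, r_6=2.8868, r_7=1.9319 — all match ✓
Unique over the lattice → pose = (4.5, 3.5, 240°).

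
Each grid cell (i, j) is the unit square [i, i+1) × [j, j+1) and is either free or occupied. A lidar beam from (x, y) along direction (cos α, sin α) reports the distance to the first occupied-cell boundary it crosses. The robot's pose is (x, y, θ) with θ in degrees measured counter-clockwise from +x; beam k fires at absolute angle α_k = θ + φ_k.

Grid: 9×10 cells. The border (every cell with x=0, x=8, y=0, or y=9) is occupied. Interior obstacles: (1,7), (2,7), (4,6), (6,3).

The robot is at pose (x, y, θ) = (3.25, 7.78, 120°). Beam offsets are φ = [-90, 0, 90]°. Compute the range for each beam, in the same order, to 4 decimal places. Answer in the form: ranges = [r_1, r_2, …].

ranges = [2.4400, 1.4087, 0.2887]

beam 1: φ=-90°, α=30°
  direction (0.8660, 0.5000); cell (3,7); t to first gridline: x 0.8660, y 0.4400 (then +1.1547 / +2.0000)
    (3,8) via y @ 0.4400
    (4,8) via x @ 0.8660
    (5,8) via x @ 2.0207
    (5,9) via y @ 2.4400  # hit
  → r_1 = 2.4400
beam 2: φ=0°, α=120°
  direction (-0.5000, 0.8660); cell (3,7); t to first gridline: x 0.5000, y 0.2540 (then +2.0000 / +1.1547)
    (3,8) via y @ 0.2540
    (2,8) via x @ 0.5000
    (2,9) via y @ 1.4087  # hit
  → r_2 = 1.4087
beam 3: φ=90°, α=210°
  direction (-0.8660, -0.5000); cell (3,7); t to first gridline: x 0.2887, y 1.5600 (then +1.1547 / +2.0000)
    (2,7) via x @ 0.2887  # hit
  → r_3 = 0.2887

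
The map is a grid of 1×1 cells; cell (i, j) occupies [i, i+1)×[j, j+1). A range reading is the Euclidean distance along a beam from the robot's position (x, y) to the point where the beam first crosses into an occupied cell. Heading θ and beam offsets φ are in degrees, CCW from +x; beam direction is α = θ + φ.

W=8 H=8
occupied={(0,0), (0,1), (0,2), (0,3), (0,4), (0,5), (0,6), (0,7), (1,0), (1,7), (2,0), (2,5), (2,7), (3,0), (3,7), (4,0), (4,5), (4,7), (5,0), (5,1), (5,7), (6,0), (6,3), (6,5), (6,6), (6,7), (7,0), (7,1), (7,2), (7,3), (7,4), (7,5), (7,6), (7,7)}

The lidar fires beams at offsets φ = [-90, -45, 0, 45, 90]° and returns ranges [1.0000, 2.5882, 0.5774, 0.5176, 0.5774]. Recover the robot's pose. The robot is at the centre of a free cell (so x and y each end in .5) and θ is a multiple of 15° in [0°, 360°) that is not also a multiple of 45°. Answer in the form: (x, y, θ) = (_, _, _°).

Enumerate (i+0.5, j+0.5, θ) over the 30 free cells and 16 admissible headings. For each, cast all 5 beams and compare to the given ranges.
  (3.5, 1.5, 120°): beam 1 = 3.0000 ≠ 1.0000 ✗
  (5.5, 5.5, 15°): beam 1 = 1.9319 ≠ 1.0000 ✗
  (5.5, 4.5, 150°): beam 3 = 1.0000 ≠ 0.5774 ✗
  …
  (5.5, 6.5, 330°): r_1=1.0000, r_2=2.5882, r_3=0.5774, r_4=0.5176, r_5=0.5774 — all match ✓
No second candidate reproduces the full scan.

(x, y, θ) = (5.5, 6.5, 330°)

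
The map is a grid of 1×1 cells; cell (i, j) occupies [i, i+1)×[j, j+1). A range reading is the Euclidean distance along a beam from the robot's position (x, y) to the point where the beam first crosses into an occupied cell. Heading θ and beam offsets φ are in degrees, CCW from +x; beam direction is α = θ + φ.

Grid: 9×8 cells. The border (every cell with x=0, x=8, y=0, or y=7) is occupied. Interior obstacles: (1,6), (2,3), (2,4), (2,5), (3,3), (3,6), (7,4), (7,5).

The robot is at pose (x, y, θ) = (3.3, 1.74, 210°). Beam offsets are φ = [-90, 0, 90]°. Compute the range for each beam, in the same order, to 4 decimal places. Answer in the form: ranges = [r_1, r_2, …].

beam 1: φ=-90°, α=120°
  d=(-0.5000,0.8660)  start (3,1)  tX=0.6000 tY=0.3002  stride 1/|dx|=2.0000 1/|dy|=1.1547
    cross y-line → (3,2), t=0.3002
    cross x-line → (2,2), t=0.6000
    cross y-line → (2,3), t=1.4549 (wall)
  → r_1 = 1.4549
beam 2: φ=0°, α=210°
  d=(-0.8660,-0.5000)  start (3,1)  tX=0.3464 tY=1.4800  stride 1/|dx|=1.1547 1/|dy|=2.0000
    cross x-line → (2,1), t=0.3464
    cross y-line → (2,0), t=1.4800 (wall)
  → r_2 = 1.4800
beam 3: φ=90°, α=300°
  d=(0.5000,-0.8660)  start (3,1)  tX=1.4000 tY=0.8545  stride 1/|dx|=2.0000 1/|dy|=1.1547
    cross y-line → (3,0), t=0.8545 (wall)
  → r_3 = 0.8545

ranges = [1.4549, 1.4800, 0.8545]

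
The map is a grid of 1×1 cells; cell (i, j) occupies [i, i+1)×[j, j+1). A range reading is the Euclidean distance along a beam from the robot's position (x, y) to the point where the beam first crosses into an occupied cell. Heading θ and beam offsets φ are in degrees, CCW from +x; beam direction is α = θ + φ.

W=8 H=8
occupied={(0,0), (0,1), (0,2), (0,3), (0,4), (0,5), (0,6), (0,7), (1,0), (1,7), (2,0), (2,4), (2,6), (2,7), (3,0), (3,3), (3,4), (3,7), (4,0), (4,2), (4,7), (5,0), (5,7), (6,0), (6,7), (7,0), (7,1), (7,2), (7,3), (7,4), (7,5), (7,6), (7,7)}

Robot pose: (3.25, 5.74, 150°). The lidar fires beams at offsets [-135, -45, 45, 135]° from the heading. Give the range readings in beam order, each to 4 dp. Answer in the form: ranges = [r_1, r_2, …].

beam 1: φ=-135°, α=15°
  direction (0.9659, 0.2588); cell (3,5); t to first gridline: x 0.7765, y 1.0046 (then +1.0353 / +3.8637)
    (4,5) via x @ 0.7765
    (4,6) via y @ 1.0046
    (5,6) via x @ 1.8117
    (6,6) via x @ 2.8470
    (7,6) via x @ 3.8823  # hit
  → r_1 = 3.8823
beam 2: φ=-45°, α=105°
  direction (-0.2588, 0.9659); cell (3,5); t to first gridline: x 0.9659, y 0.2692 (then +3.8637 / +1.0353)
    (3,6) via y @ 0.2692
    (2,6) via x @ 0.9659  # hit
  → r_2 = 0.9659
beam 3: φ=45°, α=195°
  direction (-0.9659, -0.2588); cell (3,5); t to first gridline: x 0.2588, y 2.8591 (then +1.0353 / +3.8637)
    (2,5) via x @ 0.2588
    (1,5) via x @ 1.2941
    (0,5) via x @ 2.3294  # hit
  → r_3 = 2.3294
beam 4: φ=135°, α=285°
  direction (0.2588, -0.9659); cell (3,5); t to first gridline: x 2.8978, y 0.7661 (then +3.8637 / +1.0353)
    (3,4) via y @ 0.7661  # hit
  → r_4 = 0.7661

ranges = [3.8823, 0.9659, 2.3294, 0.7661]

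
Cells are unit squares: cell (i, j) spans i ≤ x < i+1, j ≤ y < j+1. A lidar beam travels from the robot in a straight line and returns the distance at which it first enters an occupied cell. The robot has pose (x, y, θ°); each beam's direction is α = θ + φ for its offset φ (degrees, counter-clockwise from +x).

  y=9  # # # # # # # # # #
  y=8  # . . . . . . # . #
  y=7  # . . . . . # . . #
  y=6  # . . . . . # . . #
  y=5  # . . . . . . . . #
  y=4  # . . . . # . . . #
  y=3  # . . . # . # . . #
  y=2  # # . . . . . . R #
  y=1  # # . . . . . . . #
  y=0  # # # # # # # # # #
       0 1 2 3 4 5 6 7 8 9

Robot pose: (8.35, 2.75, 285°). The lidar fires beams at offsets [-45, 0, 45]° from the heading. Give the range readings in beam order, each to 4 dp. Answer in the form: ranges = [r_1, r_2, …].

ranges = [2.0207, 1.8117, 0.7506]

beam 1: φ=-45°, α=240°
  direction (-0.5000, -0.8660); cell (8,2); t to first gridline: x 0.7000, y 0.8660 (then +2.0000 / +1.1547)
    (7,2) via x @ 0.7000
    (7,1) via y @ 0.8660
    (7,0) via y @ 2.0207  # hit
  → r_1 = 2.0207
beam 2: φ=0°, α=285°
  direction (0.2588, -0.9659); cell (8,2); t to first gridline: x 2.5114, y 0.7765 (then +3.8637 / +1.0353)
    (8,1) via y @ 0.7765
    (8,0) via y @ 1.8117  # hit
  → r_2 = 1.8117
beam 3: φ=45°, α=330°
  direction (0.8660, -0.5000); cell (8,2); t to first gridline: x 0.7506, y 1.5000 (then +1.1547 / +2.0000)
    (9,2) via x @ 0.7506  # hit
  → r_3 = 0.7506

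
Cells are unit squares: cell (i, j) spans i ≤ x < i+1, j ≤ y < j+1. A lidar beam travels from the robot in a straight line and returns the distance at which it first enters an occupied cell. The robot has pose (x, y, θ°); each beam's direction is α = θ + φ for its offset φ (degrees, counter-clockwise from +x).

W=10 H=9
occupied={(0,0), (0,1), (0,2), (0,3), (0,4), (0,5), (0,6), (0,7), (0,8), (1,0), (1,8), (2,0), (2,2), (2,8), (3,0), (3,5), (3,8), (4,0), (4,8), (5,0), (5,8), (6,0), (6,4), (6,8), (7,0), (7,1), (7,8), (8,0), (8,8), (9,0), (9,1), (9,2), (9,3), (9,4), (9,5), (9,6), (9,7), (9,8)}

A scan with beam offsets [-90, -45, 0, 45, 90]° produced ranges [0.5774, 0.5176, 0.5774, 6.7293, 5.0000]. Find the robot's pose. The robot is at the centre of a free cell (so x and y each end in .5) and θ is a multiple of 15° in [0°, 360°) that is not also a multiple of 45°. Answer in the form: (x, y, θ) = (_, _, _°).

Candidates: 52 free-cell centres × 16 headings = 832 poses. Raycast each; keep the one whose scan matches to 4 dp.
  (1.5, 5.5, 300°): beam 2 = 1.9319 ≠ 0.5176 ✗
  (2.5, 3.5, 15°): beam 1 = 0.5176 ≠ 0.5774 ✗
  (3.5, 1.5, 150°): beam 1 = 7.5056 ≠ 0.5774 ✗
  (8.5, 7.5, 210°): beam 2 = 1.9319 ≠ 0.5176 ✗
  …
  (6.5, 1.5, 30°): r_1=0.5774, r_2=0.5176, r_3=0.5774, r_4=6.7293, r_5=5.0000 — all match ✓
Only this pose fits every beam.

(x, y, θ) = (6.5, 1.5, 30°)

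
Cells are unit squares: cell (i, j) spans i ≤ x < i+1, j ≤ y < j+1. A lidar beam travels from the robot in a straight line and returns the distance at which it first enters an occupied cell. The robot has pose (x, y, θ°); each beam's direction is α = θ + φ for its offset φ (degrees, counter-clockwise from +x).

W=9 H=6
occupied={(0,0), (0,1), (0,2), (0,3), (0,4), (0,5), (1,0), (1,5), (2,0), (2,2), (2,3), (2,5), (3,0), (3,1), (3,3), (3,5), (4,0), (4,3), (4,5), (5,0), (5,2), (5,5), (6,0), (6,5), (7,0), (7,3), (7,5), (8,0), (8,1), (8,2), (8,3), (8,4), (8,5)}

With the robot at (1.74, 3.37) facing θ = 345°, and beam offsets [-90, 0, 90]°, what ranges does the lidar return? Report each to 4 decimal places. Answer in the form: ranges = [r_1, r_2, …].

ranges = [2.4536, 0.2692, 1.6875]

beam 1: φ=-90°, α=255°
  d=(-0.2588,-0.9659)  start (1,3)  tX=2.8591 tY=0.3831  stride 1/|dx|=3.8637 1/|dy|=1.0353
    cross y-line → (1,2), t=0.3831
    cross y-line → (1,1), t=1.4183
    cross y-line → (1,0), t=2.4536 (wall)
  → r_1 = 2.4536
beam 2: φ=0°, α=345°
  d=(0.9659,-0.2588)  start (1,3)  tX=0.2692 tY=1.4296  stride 1/|dx|=1.0353 1/|dy|=3.8637
    cross x-line → (2,3), t=0.2692 (wall)
  → r_2 = 0.2692
beam 3: φ=90°, α=75°
  d=(0.2588,0.9659)  start (1,3)  tX=1.0046 tY=0.6522  stride 1/|dx|=3.8637 1/|dy|=1.0353
    cross y-line → (1,4), t=0.6522
    cross x-line → (2,4), t=1.0046
    cross y-line → (2,5), t=1.6875 (wall)
  → r_3 = 1.6875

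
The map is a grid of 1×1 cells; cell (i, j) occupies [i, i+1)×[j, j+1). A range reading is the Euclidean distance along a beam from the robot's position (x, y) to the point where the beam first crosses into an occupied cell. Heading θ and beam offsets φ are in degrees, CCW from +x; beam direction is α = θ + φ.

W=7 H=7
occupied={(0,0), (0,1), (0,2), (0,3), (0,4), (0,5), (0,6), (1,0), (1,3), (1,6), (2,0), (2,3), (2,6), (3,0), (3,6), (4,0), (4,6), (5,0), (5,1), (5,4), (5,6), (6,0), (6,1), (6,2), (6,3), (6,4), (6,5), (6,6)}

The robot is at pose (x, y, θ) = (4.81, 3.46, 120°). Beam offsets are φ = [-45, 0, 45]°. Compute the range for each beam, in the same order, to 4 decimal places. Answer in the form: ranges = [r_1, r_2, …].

beam 1: φ=-45°, α=75°
  dir = (cos 75°, sin 75°) = (0.2588, 0.9659); from cell (4,3)
  next x-line at t=0.7341, next y-line at t=0.5590; Δt_x=3.8637, Δt_y=1.0353
    y: enter (4,4) at t=0.5590
    x: enter (5,4) at t=0.7341 ← occupied
  → r_1 = 0.7341
beam 2: φ=0°, α=120°
  dir = (cos 120°, sin 120°) = (-0.5000, 0.8660); from cell (4,3)
  next x-line at t=1.6200, next y-line at t=0.6235; Δt_x=2.0000, Δt_y=1.1547
    y: enter (4,4) at t=0.6235
    x: enter (3,4) at t=1.6200
    y: enter (3,5) at t=1.7782
    y: enter (3,6) at t=2.9329 ← occupied
  → r_2 = 2.9329
beam 3: φ=45°, α=165°
  dir = (cos 165°, sin 165°) = (-0.9659, 0.2588); from cell (4,3)
  next x-line at t=0.8386, next y-line at t=2.0864; Δt_x=1.0353, Δt_y=3.8637
    x: enter (3,3) at t=0.8386
    x: enter (2,3) at t=1.8738 ← occupied
  → r_3 = 1.8738

ranges = [0.7341, 2.9329, 1.8738]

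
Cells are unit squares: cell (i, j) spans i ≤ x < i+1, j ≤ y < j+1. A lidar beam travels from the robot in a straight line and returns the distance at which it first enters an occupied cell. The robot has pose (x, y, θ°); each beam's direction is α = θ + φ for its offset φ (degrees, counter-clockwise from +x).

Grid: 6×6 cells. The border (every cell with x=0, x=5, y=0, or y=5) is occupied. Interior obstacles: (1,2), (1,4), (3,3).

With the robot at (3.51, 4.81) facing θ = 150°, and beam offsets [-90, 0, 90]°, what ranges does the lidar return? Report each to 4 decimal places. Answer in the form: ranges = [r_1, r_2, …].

beam 1: φ=-90°, α=60°
  d=(0.5000,0.8660)  start (3,4)  tX=0.9800 tY=0.2194  stride 1/|dx|=2.0000 1/|dy|=1.1547
    cross y-line → (3,5), t=0.2194 (wall)
  → r_1 = 0.2194
beam 2: φ=0°, α=150°
  d=(-0.8660,0.5000)  start (3,4)  tX=0.5889 tY=0.3800  stride 1/|dx|=1.1547 1/|dy|=2.0000
    cross y-line → (3,5), t=0.3800 (wall)
  → r_2 = 0.3800
beam 3: φ=90°, α=240°
  d=(-0.5000,-0.8660)  start (3,4)  tX=1.0200 tY=0.9353  stride 1/|dx|=2.0000 1/|dy|=1.1547
    cross y-line → (3,3), t=0.9353 (wall)
  → r_3 = 0.9353

ranges = [0.2194, 0.3800, 0.9353]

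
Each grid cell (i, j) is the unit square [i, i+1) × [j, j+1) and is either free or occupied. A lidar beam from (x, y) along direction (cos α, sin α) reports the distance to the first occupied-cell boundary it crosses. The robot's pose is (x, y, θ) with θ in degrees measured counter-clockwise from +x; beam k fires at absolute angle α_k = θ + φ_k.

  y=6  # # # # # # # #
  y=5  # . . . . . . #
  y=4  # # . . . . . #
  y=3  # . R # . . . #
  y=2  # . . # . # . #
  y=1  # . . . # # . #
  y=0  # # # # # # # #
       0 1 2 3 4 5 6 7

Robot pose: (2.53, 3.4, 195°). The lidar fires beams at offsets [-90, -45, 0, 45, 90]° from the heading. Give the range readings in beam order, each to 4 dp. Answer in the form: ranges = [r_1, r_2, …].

beam 1: φ=-90°, α=105°
  dir = (cos 105°, sin 105°) = (-0.2588, 0.9659); from cell (2,3)
  next x-line at t=2.0478, next y-line at t=0.6212; Δt_x=3.8637, Δt_y=1.0353
    y: enter (2,4) at t=0.6212
    y: enter (2,5) at t=1.6564
    x: enter (1,5) at t=2.0478
    y: enter (1,6) at t=2.6917 ← occupied
  → r_1 = 2.6917
beam 2: φ=-45°, α=150°
  dir = (cos 150°, sin 150°) = (-0.8660, 0.5000); from cell (2,3)
  next x-line at t=0.6120, next y-line at t=1.2000; Δt_x=1.1547, Δt_y=2.0000
    x: enter (1,3) at t=0.6120
    y: enter (1,4) at t=1.2000 ← occupied
  → r_2 = 1.2000
beam 3: φ=0°, α=195°
  dir = (cos 195°, sin 195°) = (-0.9659, -0.2588); from cell (2,3)
  next x-line at t=0.5487, next y-line at t=1.5455; Δt_x=1.0353, Δt_y=3.8637
    x: enter (1,3) at t=0.5487
    y: enter (1,2) at t=1.5455
    x: enter (0,2) at t=1.5840 ← occupied
  → r_3 = 1.5840
beam 4: φ=45°, α=240°
  dir = (cos 240°, sin 240°) = (-0.5000, -0.8660); from cell (2,3)
  next x-line at t=1.0600, next y-line at t=0.4619; Δt_x=2.0000, Δt_y=1.1547
    y: enter (2,2) at t=0.4619
    x: enter (1,2) at t=1.0600
    y: enter (1,1) at t=1.6166
    y: enter (1,0) at t=2.7713 ← occupied
  → r_4 = 2.7713
beam 5: φ=90°, α=285°
  dir = (cos 285°, sin 285°) = (0.2588, -0.9659); from cell (2,3)
  next x-line at t=1.8159, next y-line at t=0.4141; Δt_x=3.8637, Δt_y=1.0353
    y: enter (2,2) at t=0.4141
    y: enter (2,1) at t=1.4494
    x: enter (3,1) at t=1.8159
    y: enter (3,0) at t=2.4847 ← occupied
  → r_5 = 2.4847

ranges = [2.6917, 1.2000, 1.5840, 2.7713, 2.4847]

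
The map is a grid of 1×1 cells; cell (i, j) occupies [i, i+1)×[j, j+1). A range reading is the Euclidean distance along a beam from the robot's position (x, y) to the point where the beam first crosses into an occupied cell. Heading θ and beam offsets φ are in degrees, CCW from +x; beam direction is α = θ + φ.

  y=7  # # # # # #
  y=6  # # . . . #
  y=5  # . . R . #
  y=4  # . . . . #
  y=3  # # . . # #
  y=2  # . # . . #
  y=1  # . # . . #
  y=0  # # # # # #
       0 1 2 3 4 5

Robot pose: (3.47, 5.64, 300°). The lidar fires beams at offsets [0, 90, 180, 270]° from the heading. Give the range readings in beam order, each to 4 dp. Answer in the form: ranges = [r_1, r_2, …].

beam 1: φ=0°, α=300°
  dir = (cos 300°, sin 300°) = (0.5000, -0.8660); from cell (3,5)
  next x-line at t=1.0600, next y-line at t=0.7390; Δt_x=2.0000, Δt_y=1.1547
    y: enter (3,4) at t=0.7390
    x: enter (4,4) at t=1.0600
    y: enter (4,3) at t=1.8937 ← occupied
  → r_1 = 1.8937
beam 2: φ=90°, α=30°
  dir = (cos 30°, sin 30°) = (0.8660, 0.5000); from cell (3,5)
  next x-line at t=0.6120, next y-line at t=0.7200; Δt_x=1.1547, Δt_y=2.0000
    x: enter (4,5) at t=0.6120
    y: enter (4,6) at t=0.7200
    x: enter (5,6) at t=1.7667 ← occupied
  → r_2 = 1.7667
beam 3: φ=180°, α=120°
  dir = (cos 120°, sin 120°) = (-0.5000, 0.8660); from cell (3,5)
  next x-line at t=0.9400, next y-line at t=0.4157; Δt_x=2.0000, Δt_y=1.1547
    y: enter (3,6) at t=0.4157
    x: enter (2,6) at t=0.9400
    y: enter (2,7) at t=1.5704 ← occupied
  → r_3 = 1.5704
beam 4: φ=270°, α=210°
  dir = (cos 210°, sin 210°) = (-0.8660, -0.5000); from cell (3,5)
  next x-line at t=0.5427, next y-line at t=1.2800; Δt_x=1.1547, Δt_y=2.0000
    x: enter (2,5) at t=0.5427
    y: enter (2,4) at t=1.2800
    x: enter (1,4) at t=1.6974
    x: enter (0,4) at t=2.8521 ← occupied
  → r_4 = 2.8521

ranges = [1.8937, 1.7667, 1.5704, 2.8521]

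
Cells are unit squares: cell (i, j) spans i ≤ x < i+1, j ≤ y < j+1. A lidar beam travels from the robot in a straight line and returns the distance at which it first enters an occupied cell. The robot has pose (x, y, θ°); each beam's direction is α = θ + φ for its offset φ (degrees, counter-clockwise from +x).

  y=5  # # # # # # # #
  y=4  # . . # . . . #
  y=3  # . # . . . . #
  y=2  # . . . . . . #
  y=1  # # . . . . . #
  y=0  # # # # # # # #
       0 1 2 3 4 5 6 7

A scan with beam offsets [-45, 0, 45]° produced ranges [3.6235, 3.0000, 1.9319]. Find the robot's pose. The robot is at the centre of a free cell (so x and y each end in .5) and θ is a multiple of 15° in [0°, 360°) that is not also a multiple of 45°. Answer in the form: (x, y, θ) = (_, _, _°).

(x, y, θ) = (5.5, 1.5, 150°)

The pose lattice has 21·16 = 336 candidates. Test each by forward raycasting.
  (5.5, 2.5, 345°): beam 1 = 1.7321 ≠ 3.6235 ✗
  (5.5, 4.5, 120°): beam 1 = 0.5176 ≠ 3.6235 ✗
  (4.5, 2.5, 330°): beam 1 = 1.5529 ≠ 3.6235 ✗
  (2.5, 2.5, 15°): beam 1 = 3.0000 ≠ 3.6235 ✗
  (5.5, 4.5, 75°): beam 1 = 1.0000 ≠ 3.6235 ✗
  …
  (5.5, 1.5, 150°): r_1=3.6235, r_2=3.0000, r_3=1.9319 — all match ✓
No second candidate reproduces the full scan.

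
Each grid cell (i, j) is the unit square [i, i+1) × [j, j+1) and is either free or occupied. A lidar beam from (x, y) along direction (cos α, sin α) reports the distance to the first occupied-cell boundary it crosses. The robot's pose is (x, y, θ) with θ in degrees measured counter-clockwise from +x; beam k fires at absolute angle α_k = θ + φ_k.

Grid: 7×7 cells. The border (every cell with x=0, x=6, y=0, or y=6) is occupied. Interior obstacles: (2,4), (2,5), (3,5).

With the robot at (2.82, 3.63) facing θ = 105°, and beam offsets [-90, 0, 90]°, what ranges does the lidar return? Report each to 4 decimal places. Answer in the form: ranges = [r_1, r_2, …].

ranges = [3.2922, 0.3831, 1.8842]

beam 1: φ=-90°, α=15°
  d=(0.9659,0.2588)  start (2,3)  tX=0.1863 tY=1.4296  stride 1/|dx|=1.0353 1/|dy|=3.8637
    cross x-line → (3,3), t=0.1863
    cross x-line → (4,3), t=1.2216
    cross y-line → (4,4), t=1.4296
    cross x-line → (5,4), t=2.2569
    cross x-line → (6,4), t=3.2922 (wall)
  → r_1 = 3.2922
beam 2: φ=0°, α=105°
  d=(-0.2588,0.9659)  start (2,3)  tX=3.1682 tY=0.3831  stride 1/|dx|=3.8637 1/|dy|=1.0353
    cross y-line → (2,4), t=0.3831 (wall)
  → r_2 = 0.3831
beam 3: φ=90°, α=195°
  d=(-0.9659,-0.2588)  start (2,3)  tX=0.8489 tY=2.4341  stride 1/|dx|=1.0353 1/|dy|=3.8637
    cross x-line → (1,3), t=0.8489
    cross x-line → (0,3), t=1.8842 (wall)
  → r_3 = 1.8842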